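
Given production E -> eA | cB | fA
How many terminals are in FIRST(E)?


Production: E -> eA | cB | fA
Examining each alternative for leading terminals:
  E -> eA : first terminal = 'e'
  E -> cB : first terminal = 'c'
  E -> fA : first terminal = 'f'
FIRST(E) = {c, e, f}
Count: 3

3


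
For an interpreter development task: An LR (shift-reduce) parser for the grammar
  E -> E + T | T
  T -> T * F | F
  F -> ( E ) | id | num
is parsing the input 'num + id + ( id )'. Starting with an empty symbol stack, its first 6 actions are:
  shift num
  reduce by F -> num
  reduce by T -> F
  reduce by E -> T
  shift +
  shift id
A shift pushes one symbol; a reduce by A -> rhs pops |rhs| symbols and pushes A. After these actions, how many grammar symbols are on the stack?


Tracking the symbol stack through each action:
  Action 1: shift 'num' : push -> stack = [num] (size 1)
  Action 2: reduce by F -> num : pop 1, push F -> stack = [F] (size 1)
  Action 3: reduce by T -> F : pop 1, push T -> stack = [T] (size 1)
  Action 4: reduce by E -> T : pop 1, push E -> stack = [E] (size 1)
  Action 5: shift '+' : push -> stack = [E, +] (size 2)
  Action 6: shift 'id' : push -> stack = [E, +, id] (size 3)
Final stack size: 3

3


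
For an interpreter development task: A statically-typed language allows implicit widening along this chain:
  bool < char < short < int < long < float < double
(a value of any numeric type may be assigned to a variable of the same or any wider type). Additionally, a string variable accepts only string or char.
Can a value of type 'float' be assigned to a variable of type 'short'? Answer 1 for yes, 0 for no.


Target variable type: short
Source value type: float
Numeric ranks: float=5, short=2
Widening allowed iff rank(source) <= rank(target): 5 <= 2? No
Result: 0

0


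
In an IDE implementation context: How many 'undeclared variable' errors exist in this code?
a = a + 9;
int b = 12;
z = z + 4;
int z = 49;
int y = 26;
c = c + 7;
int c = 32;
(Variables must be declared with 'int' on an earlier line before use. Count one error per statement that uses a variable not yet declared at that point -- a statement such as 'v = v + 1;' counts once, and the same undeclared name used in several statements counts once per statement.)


Scanning code line by line:
  Line 1: use 'a' -> ERROR (undeclared)
  Line 2: declare 'b' -> declared = ['b']
  Line 3: use 'z' -> ERROR (undeclared)
  Line 4: declare 'z' -> declared = ['b', 'z']
  Line 5: declare 'y' -> declared = ['b', 'y', 'z']
  Line 6: use 'c' -> ERROR (undeclared)
  Line 7: declare 'c' -> declared = ['b', 'c', 'y', 'z']
Total undeclared variable errors: 3

3


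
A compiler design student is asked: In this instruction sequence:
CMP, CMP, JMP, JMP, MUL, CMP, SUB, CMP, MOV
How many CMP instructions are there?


Scanning instruction sequence for CMP:
  Position 1: CMP <- MATCH
  Position 2: CMP <- MATCH
  Position 3: JMP
  Position 4: JMP
  Position 5: MUL
  Position 6: CMP <- MATCH
  Position 7: SUB
  Position 8: CMP <- MATCH
  Position 9: MOV
Matches at positions: [1, 2, 6, 8]
Total CMP count: 4

4


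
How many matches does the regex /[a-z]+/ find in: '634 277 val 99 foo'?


Pattern: /[a-z]+/ (identifiers)
Input: '634 277 val 99 foo'
Scanning for matches:
  Match 1: 'val'
  Match 2: 'foo'
Total matches: 2

2


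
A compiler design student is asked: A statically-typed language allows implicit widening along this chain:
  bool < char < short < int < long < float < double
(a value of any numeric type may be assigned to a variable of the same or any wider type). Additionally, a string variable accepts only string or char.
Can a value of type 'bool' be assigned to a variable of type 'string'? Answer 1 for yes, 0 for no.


Target variable type: string
Source value type: bool
Rule: string accepts only {string, char}
  source 'bool' in {string, char}? No
Result: 0

0


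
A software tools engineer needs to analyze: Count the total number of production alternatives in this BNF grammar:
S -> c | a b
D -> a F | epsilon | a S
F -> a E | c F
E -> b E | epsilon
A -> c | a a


Counting alternatives per rule:
  S: 2 alternative(s)
  D: 3 alternative(s)
  F: 2 alternative(s)
  E: 2 alternative(s)
  A: 2 alternative(s)
Sum: 2 + 3 + 2 + 2 + 2 = 11

11


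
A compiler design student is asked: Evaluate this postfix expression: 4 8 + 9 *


Processing tokens left to right:
Push 4, Push 8
Pop 4 and 8, compute 4 + 8 = 12, push 12
Push 9
Pop 12 and 9, compute 12 * 9 = 108, push 108
Stack result: 108

108


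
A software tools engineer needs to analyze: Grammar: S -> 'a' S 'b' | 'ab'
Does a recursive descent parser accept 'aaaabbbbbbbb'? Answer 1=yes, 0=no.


Grammar accepts strings of the form a^n b^n (n >= 1)
Word: 'aaaabbbbbbbb'
Counting: 4 a's and 8 b's
Check: 4 == 8? No
Mismatch: a-count != b-count
Rejected

0


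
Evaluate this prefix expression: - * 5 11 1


Parsing prefix expression: - * 5 11 1
Step 1: Innermost operation '* 5 11'
  5 * 11 = 55
Step 2: Outer operation '- [55] 1'
  55 - 1 = 54

54


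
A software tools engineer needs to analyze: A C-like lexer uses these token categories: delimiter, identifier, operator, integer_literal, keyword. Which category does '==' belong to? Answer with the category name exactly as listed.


Token: '=='
Checking categories:
  identifier: no
  integer_literal: no
  operator: YES
  keyword: no
  delimiter: no
Category: operator

operator


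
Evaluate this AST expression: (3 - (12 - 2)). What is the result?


Expression: (3 - (12 - 2))
Evaluating step by step:
  12 - 2 = 10
  3 - 10 = -7
Result: -7

-7


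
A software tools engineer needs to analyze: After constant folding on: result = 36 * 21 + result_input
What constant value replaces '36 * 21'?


Identifying constant sub-expression:
  Original: result = 36 * 21 + result_input
  36 and 21 are both compile-time constants
  Evaluating: 36 * 21 = 756
  After folding: result = 756 + result_input

756


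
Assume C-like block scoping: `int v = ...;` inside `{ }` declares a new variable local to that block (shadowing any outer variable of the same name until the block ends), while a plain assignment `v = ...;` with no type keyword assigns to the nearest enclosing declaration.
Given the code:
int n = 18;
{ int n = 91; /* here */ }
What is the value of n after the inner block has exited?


Analyzing scoping rules:
Outer scope: declares n = 18
Inner block: 'int n = 91;' declares a NEW n that shadows the outer one
When the block exits the inner n goes out of scope; the outer n was never modified -> 18
Result: 18

18


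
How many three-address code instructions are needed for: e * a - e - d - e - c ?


Expression: e * a - e - d - e - c
Generating three-address code (respecting * over +/- precedence):
  Instruction 1: t1 = e * a
  Instruction 2: t2 = t1 - e
  Instruction 3: t3 = t2 - d
  Instruction 4: t4 = t3 - e
  Instruction 5: t5 = t4 - c
Total instructions: 5

5


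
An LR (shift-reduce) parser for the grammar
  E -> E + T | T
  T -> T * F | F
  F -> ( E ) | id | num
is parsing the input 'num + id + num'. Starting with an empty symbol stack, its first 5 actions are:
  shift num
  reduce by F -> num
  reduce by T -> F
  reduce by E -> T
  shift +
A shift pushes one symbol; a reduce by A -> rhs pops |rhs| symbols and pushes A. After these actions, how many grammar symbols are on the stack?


Tracking the symbol stack through each action:
  Action 1: shift 'num' : push -> stack = [num] (size 1)
  Action 2: reduce by F -> num : pop 1, push F -> stack = [F] (size 1)
  Action 3: reduce by T -> F : pop 1, push T -> stack = [T] (size 1)
  Action 4: reduce by E -> T : pop 1, push E -> stack = [E] (size 1)
  Action 5: shift '+' : push -> stack = [E, +] (size 2)
Final stack size: 2

2


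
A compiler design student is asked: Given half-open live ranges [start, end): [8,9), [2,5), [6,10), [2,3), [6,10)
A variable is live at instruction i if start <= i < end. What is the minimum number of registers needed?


Live ranges:
  Var0: [8, 9)
  Var1: [2, 5)
  Var2: [6, 10)
  Var3: [2, 3)
  Var4: [6, 10)
Sweep-line events (position, delta, active):
  pos=2 start -> active=1
  pos=2 start -> active=2
  pos=3 end -> active=1
  pos=5 end -> active=0
  pos=6 start -> active=1
  pos=6 start -> active=2
  pos=8 start -> active=3
  pos=9 end -> active=2
  pos=10 end -> active=1
  pos=10 end -> active=0
Maximum simultaneous active: 3
Minimum registers needed: 3

3


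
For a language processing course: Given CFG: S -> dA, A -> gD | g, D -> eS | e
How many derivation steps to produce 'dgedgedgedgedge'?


Grammar: S -> dA, A -> gD | g, D -> eS | e
Deriving 'dgedgedgedgedge':
Step 1: S -> dA => dA
Step 2: A -> gD => dgD
Step 3: D -> eS => dgeS
Step 4: S -> dA => dgedA
Step 5: A -> gD => dgedgD
Step 6: D -> eS => dgedgeS
Step 7: S -> dA => dgedgedA
Step 8: A -> gD => dgedgedgD
Step 9: D -> eS => dgedgedgeS
Step 10: S -> dA => dgedgedgedA
Step 11: A -> gD => dgedgedgedgD
Step 12: D -> eS => dgedgedgedgeS
Step 13: S -> dA => dgedgedgedgedA
Step 14: A -> gD => dgedgedgedgedgD
Step 15: D -> e => dgedgedgedgedge
Total derivation steps: 15

15


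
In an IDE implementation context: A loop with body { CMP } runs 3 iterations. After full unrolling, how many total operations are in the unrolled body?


Loop body operations: CMP (1 op per iteration)
Unrolling 3 iterations:
  Iteration 1: CMP (1 ops)
  Iteration 2: CMP (1 ops)
  Iteration 3: CMP (1 ops)
Total: 3 iterations * 1 ops/iter = 3 operations

3


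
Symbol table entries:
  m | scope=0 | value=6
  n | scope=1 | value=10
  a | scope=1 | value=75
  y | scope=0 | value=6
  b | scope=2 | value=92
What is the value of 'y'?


Searching symbol table for 'y':
  m | scope=0 | value=6
  n | scope=1 | value=10
  a | scope=1 | value=75
  y | scope=0 | value=6 <- MATCH
  b | scope=2 | value=92
Found 'y' at scope 0 with value 6

6


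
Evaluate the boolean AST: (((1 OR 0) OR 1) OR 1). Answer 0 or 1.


Step 1: Evaluate inner node
  1 OR 0 = 1
Step 2: Evaluate next node
  1 OR 1 = 1
Step 3: Evaluate root node
  1 OR 1 = 1

1


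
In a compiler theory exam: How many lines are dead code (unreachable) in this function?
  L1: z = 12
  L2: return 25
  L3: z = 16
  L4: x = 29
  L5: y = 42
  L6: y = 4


Analyzing control flow:
  L1: reachable (before return)
  L2: reachable (return statement)
  L3: DEAD (after return at L2)
  L4: DEAD (after return at L2)
  L5: DEAD (after return at L2)
  L6: DEAD (after return at L2)
Return at L2, total lines = 6
Dead lines: L3 through L6
Count: 4

4


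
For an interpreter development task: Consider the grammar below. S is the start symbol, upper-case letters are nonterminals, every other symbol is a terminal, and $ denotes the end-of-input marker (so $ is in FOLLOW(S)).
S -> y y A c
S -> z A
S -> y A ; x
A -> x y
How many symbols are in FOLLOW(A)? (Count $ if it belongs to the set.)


S is the start symbol and does not occur in any rule body, so FOLLOW(S) = {$}.
Examining every occurrence of A in a rule body:
  S -> y y A c : A is followed by terminal 'c' -> add 'c'
  S -> z A : A is at the right end -> add FOLLOW(S) = {$}
  S -> y A ; x : A is followed by terminal ';' -> add ';'
  A -> x y : A does not occur in the body -> contributes nothing
FOLLOW(A) = {;, c, $}
Count: 3

3


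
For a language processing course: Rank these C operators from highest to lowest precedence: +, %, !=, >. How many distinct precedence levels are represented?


Looking up precedence for each operator:
  + -> precedence 5
  % -> precedence 6
  != -> precedence 3
  > -> precedence 4
Sorted highest to lowest: %, +, >, !=
Distinct precedence values: [6, 5, 4, 3]
Number of distinct levels: 4

4


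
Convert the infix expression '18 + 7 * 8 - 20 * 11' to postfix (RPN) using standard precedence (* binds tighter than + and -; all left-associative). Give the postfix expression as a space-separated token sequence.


Applying the shunting-yard algorithm:
  Operand 18 -> output
  Push '+' onto operator stack -> op-stack: [+]
  Operand 7 -> output
  Push '*' onto operator stack -> op-stack: [+, *]
  Operand 8 -> output
  See '-' (prec 1); top '*' (prec 2) >= it -> pop '*' to output
  See '-' (prec 1); top '+' (prec 1) >= it -> pop '+' to output
  Push '-' onto operator stack -> op-stack: [-]
  Operand 20 -> output
  Push '*' onto operator stack -> op-stack: [-, *]
  Operand 11 -> output
  End of input: pop '*' to output
  End of input: pop '-' to output
Postfix result: 18 7 8 * + 20 11 * -

18 7 8 * + 20 11 * -


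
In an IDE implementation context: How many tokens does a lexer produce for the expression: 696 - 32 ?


Scanning '696 - 32'
Token 1: '696' -> integer_literal
Token 2: '-' -> operator
Token 3: '32' -> integer_literal
Total tokens: 3

3


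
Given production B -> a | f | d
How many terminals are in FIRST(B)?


Production: B -> a | f | d
Examining each alternative for leading terminals:
  B -> a : first terminal = 'a'
  B -> f : first terminal = 'f'
  B -> d : first terminal = 'd'
FIRST(B) = {a, d, f}
Count: 3

3


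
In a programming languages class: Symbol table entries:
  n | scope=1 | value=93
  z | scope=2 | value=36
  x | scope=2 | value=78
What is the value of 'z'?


Searching symbol table for 'z':
  n | scope=1 | value=93
  z | scope=2 | value=36 <- MATCH
  x | scope=2 | value=78
Found 'z' at scope 2 with value 36

36


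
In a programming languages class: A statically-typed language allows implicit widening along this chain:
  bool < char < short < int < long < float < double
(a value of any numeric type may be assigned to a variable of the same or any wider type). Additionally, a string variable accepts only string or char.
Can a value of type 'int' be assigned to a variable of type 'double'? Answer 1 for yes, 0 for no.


Target variable type: double
Source value type: int
Numeric ranks: int=3, double=6
Widening allowed iff rank(source) <= rank(target): 3 <= 6? Yes
Result: 1

1


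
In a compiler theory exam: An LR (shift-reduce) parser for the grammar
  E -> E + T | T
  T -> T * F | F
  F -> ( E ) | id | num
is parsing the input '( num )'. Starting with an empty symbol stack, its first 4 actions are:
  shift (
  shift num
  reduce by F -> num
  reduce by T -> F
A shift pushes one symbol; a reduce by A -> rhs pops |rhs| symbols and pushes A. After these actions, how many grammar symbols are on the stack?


Tracking the symbol stack through each action:
  Action 1: shift '(' : push -> stack = [(] (size 1)
  Action 2: shift 'num' : push -> stack = [(, num] (size 2)
  Action 3: reduce by F -> num : pop 1, push F -> stack = [(, F] (size 2)
  Action 4: reduce by T -> F : pop 1, push T -> stack = [(, T] (size 2)
Final stack size: 2

2


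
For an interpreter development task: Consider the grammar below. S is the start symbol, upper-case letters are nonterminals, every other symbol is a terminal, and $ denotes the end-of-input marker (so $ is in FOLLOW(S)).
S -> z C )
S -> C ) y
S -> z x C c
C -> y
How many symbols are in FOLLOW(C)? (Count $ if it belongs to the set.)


S is the start symbol and does not occur in any rule body, so FOLLOW(S) = {$}.
Examining every occurrence of C in a rule body:
  S -> z C ) : C is followed by terminal ')' -> add ')'
  S -> C ) y : C is followed by terminal ')' -> add ')' (already in the set)
  S -> z x C c : C is followed by terminal 'c' -> add 'c'
  C -> y : C does not occur in the body -> contributes nothing
FOLLOW(C) = {), c}
Count: 2

2


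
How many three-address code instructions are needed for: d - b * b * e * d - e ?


Expression: d - b * b * e * d - e
Generating three-address code (respecting * over +/- precedence):
  Instruction 1: t1 = b * b
  Instruction 2: t2 = t1 * e
  Instruction 3: t3 = t2 * d
  Instruction 4: t4 = d - t3
  Instruction 5: t5 = t4 - e
Total instructions: 5

5


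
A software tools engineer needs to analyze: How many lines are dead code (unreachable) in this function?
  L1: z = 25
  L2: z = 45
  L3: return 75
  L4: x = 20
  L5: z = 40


Analyzing control flow:
  L1: reachable (before return)
  L2: reachable (before return)
  L3: reachable (return statement)
  L4: DEAD (after return at L3)
  L5: DEAD (after return at L3)
Return at L3, total lines = 5
Dead lines: L4 through L5
Count: 2

2


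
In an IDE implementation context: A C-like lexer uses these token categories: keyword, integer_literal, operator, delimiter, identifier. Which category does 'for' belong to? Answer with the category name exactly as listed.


Token: 'for'
Checking categories:
  identifier: no
  integer_literal: no
  operator: no
  keyword: YES
  delimiter: no
Category: keyword

keyword


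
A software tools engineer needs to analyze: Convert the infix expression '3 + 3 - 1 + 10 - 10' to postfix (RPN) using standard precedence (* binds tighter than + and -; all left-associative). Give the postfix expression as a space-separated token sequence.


Applying the shunting-yard algorithm:
  Operand 3 -> output
  Push '+' onto operator stack -> op-stack: [+]
  Operand 3 -> output
  See '-' (prec 1); top '+' (prec 1) >= it -> pop '+' to output
  Push '-' onto operator stack -> op-stack: [-]
  Operand 1 -> output
  See '+' (prec 1); top '-' (prec 1) >= it -> pop '-' to output
  Push '+' onto operator stack -> op-stack: [+]
  Operand 10 -> output
  See '-' (prec 1); top '+' (prec 1) >= it -> pop '+' to output
  Push '-' onto operator stack -> op-stack: [-]
  Operand 10 -> output
  End of input: pop '-' to output
Postfix result: 3 3 + 1 - 10 + 10 -

3 3 + 1 - 10 + 10 -


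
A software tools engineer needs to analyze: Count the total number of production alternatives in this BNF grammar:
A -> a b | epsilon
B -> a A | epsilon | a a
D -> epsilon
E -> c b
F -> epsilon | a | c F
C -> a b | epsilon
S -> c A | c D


Counting alternatives per rule:
  A: 2 alternative(s)
  B: 3 alternative(s)
  D: 1 alternative(s)
  E: 1 alternative(s)
  F: 3 alternative(s)
  C: 2 alternative(s)
  S: 2 alternative(s)
Sum: 2 + 3 + 1 + 1 + 3 + 2 + 2 = 14

14


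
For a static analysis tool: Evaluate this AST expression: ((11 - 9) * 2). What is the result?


Expression: ((11 - 9) * 2)
Evaluating step by step:
  11 - 9 = 2
  2 * 2 = 4
Result: 4

4


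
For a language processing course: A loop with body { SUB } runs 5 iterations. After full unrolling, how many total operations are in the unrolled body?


Loop body operations: SUB (1 op per iteration)
Unrolling 5 iterations:
  Iteration 1: SUB (1 ops)
  Iteration 2: SUB (1 ops)
  Iteration 3: SUB (1 ops)
  Iteration 4: SUB (1 ops)
  Iteration 5: SUB (1 ops)
Total: 5 iterations * 1 ops/iter = 5 operations

5


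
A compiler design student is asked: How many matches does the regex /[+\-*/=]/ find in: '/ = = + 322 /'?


Pattern: /[+\-*/=]/ (operators)
Input: '/ = = + 322 /'
Scanning for matches:
  Match 1: '/'
  Match 2: '='
  Match 3: '='
  Match 4: '+'
  Match 5: '/'
Total matches: 5

5


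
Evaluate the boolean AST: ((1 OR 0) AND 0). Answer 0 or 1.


Step 1: Evaluate inner node
  1 OR 0 = 1
Step 2: Evaluate root node
  1 AND 0 = 0

0


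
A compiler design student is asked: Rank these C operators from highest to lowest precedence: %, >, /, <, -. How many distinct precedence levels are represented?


Looking up precedence for each operator:
  % -> precedence 6
  > -> precedence 4
  / -> precedence 6
  < -> precedence 4
  - -> precedence 5
Sorted highest to lowest: %, /, -, >, <
Distinct precedence values: [6, 5, 4]
Number of distinct levels: 3

3


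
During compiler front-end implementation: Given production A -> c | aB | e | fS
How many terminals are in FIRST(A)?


Production: A -> c | aB | e | fS
Examining each alternative for leading terminals:
  A -> c : first terminal = 'c'
  A -> aB : first terminal = 'a'
  A -> e : first terminal = 'e'
  A -> fS : first terminal = 'f'
FIRST(A) = {a, c, e, f}
Count: 4

4


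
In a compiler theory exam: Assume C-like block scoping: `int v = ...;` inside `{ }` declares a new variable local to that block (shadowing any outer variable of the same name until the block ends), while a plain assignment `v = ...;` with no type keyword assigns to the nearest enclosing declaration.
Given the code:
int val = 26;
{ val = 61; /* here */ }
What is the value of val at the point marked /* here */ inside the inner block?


Analyzing scoping rules:
Outer scope: declares val = 26
Inner block: 'val = 61;' has no type keyword, so it is an assignment to the outer val (no shadowing)
Inside the block, after the assignment -> 61
Result: 61

61


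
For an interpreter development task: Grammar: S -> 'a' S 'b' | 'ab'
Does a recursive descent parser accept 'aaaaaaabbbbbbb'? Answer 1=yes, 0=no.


Grammar accepts strings of the form a^n b^n (n >= 1)
Word: 'aaaaaaabbbbbbb'
Counting: 7 a's and 7 b's
Check: 7 == 7? Yes
Derivation (S -> aSb applied 6 time(s), then S -> ab): S => aSb => aaSbb => aaaSbbb => aaaaSbbbb => aaaaaSbbbbb => aaaaaaSbbbbbb => aaaaaaabbbbbbb
Accepted

1


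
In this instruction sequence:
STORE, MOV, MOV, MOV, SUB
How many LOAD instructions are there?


Scanning instruction sequence for LOAD:
  Position 1: STORE
  Position 2: MOV
  Position 3: MOV
  Position 4: MOV
  Position 5: SUB
Matches at positions: []
Total LOAD count: 0

0


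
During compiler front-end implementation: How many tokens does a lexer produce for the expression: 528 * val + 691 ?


Scanning '528 * val + 691'
Token 1: '528' -> integer_literal
Token 2: '*' -> operator
Token 3: 'val' -> identifier
Token 4: '+' -> operator
Token 5: '691' -> integer_literal
Total tokens: 5

5


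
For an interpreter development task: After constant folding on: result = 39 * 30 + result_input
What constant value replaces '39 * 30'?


Identifying constant sub-expression:
  Original: result = 39 * 30 + result_input
  39 and 30 are both compile-time constants
  Evaluating: 39 * 30 = 1170
  After folding: result = 1170 + result_input

1170


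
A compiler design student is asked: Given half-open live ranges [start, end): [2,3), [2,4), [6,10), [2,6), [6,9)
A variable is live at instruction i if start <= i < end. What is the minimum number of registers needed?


Live ranges:
  Var0: [2, 3)
  Var1: [2, 4)
  Var2: [6, 10)
  Var3: [2, 6)
  Var4: [6, 9)
Sweep-line events (position, delta, active):
  pos=2 start -> active=1
  pos=2 start -> active=2
  pos=2 start -> active=3
  pos=3 end -> active=2
  pos=4 end -> active=1
  pos=6 end -> active=0
  pos=6 start -> active=1
  pos=6 start -> active=2
  pos=9 end -> active=1
  pos=10 end -> active=0
Maximum simultaneous active: 3
Minimum registers needed: 3

3


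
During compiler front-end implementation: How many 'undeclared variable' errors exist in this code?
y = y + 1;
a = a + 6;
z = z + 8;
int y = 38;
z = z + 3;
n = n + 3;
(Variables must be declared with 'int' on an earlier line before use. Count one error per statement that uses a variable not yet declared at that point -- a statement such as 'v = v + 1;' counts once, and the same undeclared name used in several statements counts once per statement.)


Scanning code line by line:
  Line 1: use 'y' -> ERROR (undeclared)
  Line 2: use 'a' -> ERROR (undeclared)
  Line 3: use 'z' -> ERROR (undeclared)
  Line 4: declare 'y' -> declared = ['y']
  Line 5: use 'z' -> ERROR (undeclared)
  Line 6: use 'n' -> ERROR (undeclared)
Total undeclared variable errors: 5

5


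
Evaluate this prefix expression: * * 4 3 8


Parsing prefix expression: * * 4 3 8
Step 1: Innermost operation '* 4 3'
  4 * 3 = 12
Step 2: Outer operation '* [12] 8'
  12 * 8 = 96

96


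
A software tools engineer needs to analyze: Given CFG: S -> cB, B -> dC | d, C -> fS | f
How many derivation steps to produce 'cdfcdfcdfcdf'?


Grammar: S -> cB, B -> dC | d, C -> fS | f
Deriving 'cdfcdfcdfcdf':
Step 1: S -> cB => cB
Step 2: B -> dC => cdC
Step 3: C -> fS => cdfS
Step 4: S -> cB => cdfcB
Step 5: B -> dC => cdfcdC
Step 6: C -> fS => cdfcdfS
Step 7: S -> cB => cdfcdfcB
Step 8: B -> dC => cdfcdfcdC
Step 9: C -> fS => cdfcdfcdfS
Step 10: S -> cB => cdfcdfcdfcB
Step 11: B -> dC => cdfcdfcdfcdC
Step 12: C -> f => cdfcdfcdfcdf
Total derivation steps: 12

12


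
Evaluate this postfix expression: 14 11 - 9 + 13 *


Processing tokens left to right:
Push 14, Push 11
Pop 14 and 11, compute 14 - 11 = 3, push 3
Push 9
Pop 3 and 9, compute 3 + 9 = 12, push 12
Push 13
Pop 12 and 13, compute 12 * 13 = 156, push 156
Stack result: 156

156


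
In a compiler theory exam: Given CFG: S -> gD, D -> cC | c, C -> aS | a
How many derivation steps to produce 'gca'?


Grammar: S -> gD, D -> cC | c, C -> aS | a
Deriving 'gca':
Step 1: S -> gD => gD
Step 2: D -> cC => gcC
Step 3: C -> a => gca
Total derivation steps: 3

3


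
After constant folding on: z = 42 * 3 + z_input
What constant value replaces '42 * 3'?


Identifying constant sub-expression:
  Original: z = 42 * 3 + z_input
  42 and 3 are both compile-time constants
  Evaluating: 42 * 3 = 126
  After folding: z = 126 + z_input

126


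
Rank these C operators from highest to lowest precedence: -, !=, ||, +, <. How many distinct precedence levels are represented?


Looking up precedence for each operator:
  - -> precedence 5
  != -> precedence 3
  || -> precedence 1
  + -> precedence 5
  < -> precedence 4
Sorted highest to lowest: -, +, <, !=, ||
Distinct precedence values: [5, 4, 3, 1]
Number of distinct levels: 4

4


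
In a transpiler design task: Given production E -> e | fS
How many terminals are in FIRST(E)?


Production: E -> e | fS
Examining each alternative for leading terminals:
  E -> e : first terminal = 'e'
  E -> fS : first terminal = 'f'
FIRST(E) = {e, f}
Count: 2

2


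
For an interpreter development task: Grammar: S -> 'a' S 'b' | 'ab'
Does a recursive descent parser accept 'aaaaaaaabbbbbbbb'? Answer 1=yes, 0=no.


Grammar accepts strings of the form a^n b^n (n >= 1)
Word: 'aaaaaaaabbbbbbbb'
Counting: 8 a's and 8 b's
Check: 8 == 8? Yes
Derivation (S -> aSb applied 7 time(s), then S -> ab): S => aSb => aaSbb => aaaSbbb => aaaaSbbbb => aaaaaSbbbbb => aaaaaaSbbbbbb => aaaaaaaSbbbbbbb => aaaaaaaabbbbbbbb
Accepted

1


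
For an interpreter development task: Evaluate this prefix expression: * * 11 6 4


Parsing prefix expression: * * 11 6 4
Step 1: Innermost operation '* 11 6'
  11 * 6 = 66
Step 2: Outer operation '* [66] 4'
  66 * 4 = 264

264


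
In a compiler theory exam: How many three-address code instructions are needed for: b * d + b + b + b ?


Expression: b * d + b + b + b
Generating three-address code (respecting * over +/- precedence):
  Instruction 1: t1 = b * d
  Instruction 2: t2 = t1 + b
  Instruction 3: t3 = t2 + b
  Instruction 4: t4 = t3 + b
Total instructions: 4

4


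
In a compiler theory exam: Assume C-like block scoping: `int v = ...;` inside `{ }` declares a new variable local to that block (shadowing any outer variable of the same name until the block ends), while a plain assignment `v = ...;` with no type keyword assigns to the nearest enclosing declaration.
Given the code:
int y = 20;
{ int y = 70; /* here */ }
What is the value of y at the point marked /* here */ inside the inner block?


Analyzing scoping rules:
Outer scope: declares y = 20
Inner block: 'int y = 70;' declares a NEW y that shadows the outer one
Inside the block the inner declaration is in scope -> 70
Result: 70

70


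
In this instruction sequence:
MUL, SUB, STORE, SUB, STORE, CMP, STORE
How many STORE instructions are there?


Scanning instruction sequence for STORE:
  Position 1: MUL
  Position 2: SUB
  Position 3: STORE <- MATCH
  Position 4: SUB
  Position 5: STORE <- MATCH
  Position 6: CMP
  Position 7: STORE <- MATCH
Matches at positions: [3, 5, 7]
Total STORE count: 3

3


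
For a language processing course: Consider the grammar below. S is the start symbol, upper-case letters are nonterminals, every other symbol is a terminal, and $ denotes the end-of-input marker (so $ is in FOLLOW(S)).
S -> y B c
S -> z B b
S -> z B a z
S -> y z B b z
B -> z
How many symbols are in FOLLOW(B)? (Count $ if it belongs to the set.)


S is the start symbol and does not occur in any rule body, so FOLLOW(S) = {$}.
Examining every occurrence of B in a rule body:
  S -> y B c : B is followed by terminal 'c' -> add 'c'
  S -> z B b : B is followed by terminal 'b' -> add 'b'
  S -> z B a z : B is followed by terminal 'a' -> add 'a'
  S -> y z B b z : B is followed by terminal 'b' -> add 'b' (already in the set)
  B -> z : B does not occur in the body -> contributes nothing
FOLLOW(B) = {a, b, c}
Count: 3

3


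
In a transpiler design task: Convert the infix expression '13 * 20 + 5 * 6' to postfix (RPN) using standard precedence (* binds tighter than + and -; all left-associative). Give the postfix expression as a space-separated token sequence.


Applying the shunting-yard algorithm:
  Operand 13 -> output
  Push '*' onto operator stack -> op-stack: [*]
  Operand 20 -> output
  See '+' (prec 1); top '*' (prec 2) >= it -> pop '*' to output
  Push '+' onto operator stack -> op-stack: [+]
  Operand 5 -> output
  Push '*' onto operator stack -> op-stack: [+, *]
  Operand 6 -> output
  End of input: pop '*' to output
  End of input: pop '+' to output
Postfix result: 13 20 * 5 6 * +

13 20 * 5 6 * +


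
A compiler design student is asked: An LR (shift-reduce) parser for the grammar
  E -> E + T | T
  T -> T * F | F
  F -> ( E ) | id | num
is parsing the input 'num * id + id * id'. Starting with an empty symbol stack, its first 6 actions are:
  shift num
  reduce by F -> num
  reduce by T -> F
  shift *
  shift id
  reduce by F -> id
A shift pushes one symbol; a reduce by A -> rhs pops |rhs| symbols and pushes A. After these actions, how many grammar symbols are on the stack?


Tracking the symbol stack through each action:
  Action 1: shift 'num' : push -> stack = [num] (size 1)
  Action 2: reduce by F -> num : pop 1, push F -> stack = [F] (size 1)
  Action 3: reduce by T -> F : pop 1, push T -> stack = [T] (size 1)
  Action 4: shift '*' : push -> stack = [T, *] (size 2)
  Action 5: shift 'id' : push -> stack = [T, *, id] (size 3)
  Action 6: reduce by F -> id : pop 1, push F -> stack = [T, *, F] (size 3)
Final stack size: 3

3


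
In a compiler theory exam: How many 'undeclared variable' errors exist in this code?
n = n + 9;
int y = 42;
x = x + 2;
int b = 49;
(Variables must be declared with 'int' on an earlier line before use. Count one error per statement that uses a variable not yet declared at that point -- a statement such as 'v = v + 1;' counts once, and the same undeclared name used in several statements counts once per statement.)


Scanning code line by line:
  Line 1: use 'n' -> ERROR (undeclared)
  Line 2: declare 'y' -> declared = ['y']
  Line 3: use 'x' -> ERROR (undeclared)
  Line 4: declare 'b' -> declared = ['b', 'y']
Total undeclared variable errors: 2

2


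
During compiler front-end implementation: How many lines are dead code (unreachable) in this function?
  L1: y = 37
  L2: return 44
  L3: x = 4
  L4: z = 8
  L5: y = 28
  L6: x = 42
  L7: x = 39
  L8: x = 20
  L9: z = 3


Analyzing control flow:
  L1: reachable (before return)
  L2: reachable (return statement)
  L3: DEAD (after return at L2)
  L4: DEAD (after return at L2)
  L5: DEAD (after return at L2)
  L6: DEAD (after return at L2)
  L7: DEAD (after return at L2)
  L8: DEAD (after return at L2)
  L9: DEAD (after return at L2)
Return at L2, total lines = 9
Dead lines: L3 through L9
Count: 7

7


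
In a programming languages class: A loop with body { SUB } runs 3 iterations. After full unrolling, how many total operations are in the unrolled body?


Loop body operations: SUB (1 op per iteration)
Unrolling 3 iterations:
  Iteration 1: SUB (1 ops)
  Iteration 2: SUB (1 ops)
  Iteration 3: SUB (1 ops)
Total: 3 iterations * 1 ops/iter = 3 operations

3


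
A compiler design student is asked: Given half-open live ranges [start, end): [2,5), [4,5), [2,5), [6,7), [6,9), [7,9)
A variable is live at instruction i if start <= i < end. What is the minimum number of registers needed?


Live ranges:
  Var0: [2, 5)
  Var1: [4, 5)
  Var2: [2, 5)
  Var3: [6, 7)
  Var4: [6, 9)
  Var5: [7, 9)
Sweep-line events (position, delta, active):
  pos=2 start -> active=1
  pos=2 start -> active=2
  pos=4 start -> active=3
  pos=5 end -> active=2
  pos=5 end -> active=1
  pos=5 end -> active=0
  pos=6 start -> active=1
  pos=6 start -> active=2
  pos=7 end -> active=1
  pos=7 start -> active=2
  pos=9 end -> active=1
  pos=9 end -> active=0
Maximum simultaneous active: 3
Minimum registers needed: 3

3


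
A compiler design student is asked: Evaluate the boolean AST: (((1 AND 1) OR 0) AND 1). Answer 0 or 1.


Step 1: Evaluate inner node
  1 AND 1 = 1
Step 2: Evaluate next node
  1 OR 0 = 1
Step 3: Evaluate root node
  1 AND 1 = 1

1


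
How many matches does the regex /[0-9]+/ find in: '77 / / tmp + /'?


Pattern: /[0-9]+/ (int literals)
Input: '77 / / tmp + /'
Scanning for matches:
  Match 1: '77'
Total matches: 1

1


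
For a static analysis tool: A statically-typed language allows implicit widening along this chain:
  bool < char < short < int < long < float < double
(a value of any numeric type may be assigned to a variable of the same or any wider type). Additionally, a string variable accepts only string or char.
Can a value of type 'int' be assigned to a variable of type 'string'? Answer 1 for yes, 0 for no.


Target variable type: string
Source value type: int
Rule: string accepts only {string, char}
  source 'int' in {string, char}? No
Result: 0

0


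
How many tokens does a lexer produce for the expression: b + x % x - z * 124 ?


Scanning 'b + x % x - z * 124'
Token 1: 'b' -> identifier
Token 2: '+' -> operator
Token 3: 'x' -> identifier
Token 4: '%' -> operator
Token 5: 'x' -> identifier
Token 6: '-' -> operator
Token 7: 'z' -> identifier
Token 8: '*' -> operator
Token 9: '124' -> integer_literal
Total tokens: 9

9


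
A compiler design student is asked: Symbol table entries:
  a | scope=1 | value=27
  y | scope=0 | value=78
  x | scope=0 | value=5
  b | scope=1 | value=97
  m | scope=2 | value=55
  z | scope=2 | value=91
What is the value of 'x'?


Searching symbol table for 'x':
  a | scope=1 | value=27
  y | scope=0 | value=78
  x | scope=0 | value=5 <- MATCH
  b | scope=1 | value=97
  m | scope=2 | value=55
  z | scope=2 | value=91
Found 'x' at scope 0 with value 5

5


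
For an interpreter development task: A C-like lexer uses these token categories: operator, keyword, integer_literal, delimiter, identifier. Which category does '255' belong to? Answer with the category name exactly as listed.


Token: '255'
Checking categories:
  identifier: no
  integer_literal: YES
  operator: no
  keyword: no
  delimiter: no
Category: integer_literal

integer_literal


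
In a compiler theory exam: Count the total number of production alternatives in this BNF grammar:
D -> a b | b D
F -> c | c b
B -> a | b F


Counting alternatives per rule:
  D: 2 alternative(s)
  F: 2 alternative(s)
  B: 2 alternative(s)
Sum: 2 + 2 + 2 = 6

6


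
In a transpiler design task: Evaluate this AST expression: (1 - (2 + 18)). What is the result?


Expression: (1 - (2 + 18))
Evaluating step by step:
  2 + 18 = 20
  1 - 20 = -19
Result: -19

-19


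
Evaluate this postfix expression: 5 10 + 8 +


Processing tokens left to right:
Push 5, Push 10
Pop 5 and 10, compute 5 + 10 = 15, push 15
Push 8
Pop 15 and 8, compute 15 + 8 = 23, push 23
Stack result: 23

23


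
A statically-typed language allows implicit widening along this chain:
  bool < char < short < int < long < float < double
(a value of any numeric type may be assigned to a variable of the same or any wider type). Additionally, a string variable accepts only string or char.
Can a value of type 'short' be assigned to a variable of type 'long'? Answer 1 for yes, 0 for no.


Target variable type: long
Source value type: short
Numeric ranks: short=2, long=4
Widening allowed iff rank(source) <= rank(target): 2 <= 4? Yes
Result: 1

1


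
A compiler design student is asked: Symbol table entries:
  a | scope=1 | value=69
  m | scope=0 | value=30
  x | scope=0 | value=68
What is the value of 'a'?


Searching symbol table for 'a':
  a | scope=1 | value=69 <- MATCH
  m | scope=0 | value=30
  x | scope=0 | value=68
Found 'a' at scope 1 with value 69

69


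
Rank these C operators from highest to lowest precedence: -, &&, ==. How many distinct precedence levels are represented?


Looking up precedence for each operator:
  - -> precedence 5
  && -> precedence 2
  == -> precedence 3
Sorted highest to lowest: -, ==, &&
Distinct precedence values: [5, 3, 2]
Number of distinct levels: 3

3


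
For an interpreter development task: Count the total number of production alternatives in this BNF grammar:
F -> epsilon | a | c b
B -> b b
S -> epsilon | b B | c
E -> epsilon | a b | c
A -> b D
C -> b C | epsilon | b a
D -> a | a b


Counting alternatives per rule:
  F: 3 alternative(s)
  B: 1 alternative(s)
  S: 3 alternative(s)
  E: 3 alternative(s)
  A: 1 alternative(s)
  C: 3 alternative(s)
  D: 2 alternative(s)
Sum: 3 + 1 + 3 + 3 + 1 + 3 + 2 = 16

16


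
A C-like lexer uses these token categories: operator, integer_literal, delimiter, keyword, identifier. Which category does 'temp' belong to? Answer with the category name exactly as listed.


Token: 'temp'
Checking categories:
  identifier: YES
  integer_literal: no
  operator: no
  keyword: no
  delimiter: no
Category: identifier

identifier


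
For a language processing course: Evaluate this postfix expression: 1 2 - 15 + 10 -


Processing tokens left to right:
Push 1, Push 2
Pop 1 and 2, compute 1 - 2 = -1, push -1
Push 15
Pop -1 and 15, compute -1 + 15 = 14, push 14
Push 10
Pop 14 and 10, compute 14 - 10 = 4, push 4
Stack result: 4

4


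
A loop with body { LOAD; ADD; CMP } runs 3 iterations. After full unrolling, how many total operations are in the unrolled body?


Loop body operations: LOAD, ADD, CMP (3 ops per iteration)
Unrolling 3 iterations:
  Iteration 1: LOAD, ADD, CMP (3 ops)
  Iteration 2: LOAD, ADD, CMP (3 ops)
  Iteration 3: LOAD, ADD, CMP (3 ops)
Total: 3 iterations * 3 ops/iter = 9 operations

9


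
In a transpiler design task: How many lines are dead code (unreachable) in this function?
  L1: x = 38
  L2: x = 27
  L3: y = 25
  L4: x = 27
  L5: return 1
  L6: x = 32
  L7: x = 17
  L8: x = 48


Analyzing control flow:
  L1: reachable (before return)
  L2: reachable (before return)
  L3: reachable (before return)
  L4: reachable (before return)
  L5: reachable (return statement)
  L6: DEAD (after return at L5)
  L7: DEAD (after return at L5)
  L8: DEAD (after return at L5)
Return at L5, total lines = 8
Dead lines: L6 through L8
Count: 3

3


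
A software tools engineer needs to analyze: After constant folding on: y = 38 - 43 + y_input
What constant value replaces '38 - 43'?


Identifying constant sub-expression:
  Original: y = 38 - 43 + y_input
  38 and 43 are both compile-time constants
  Evaluating: 38 - 43 = -5
  After folding: y = -5 + y_input

-5


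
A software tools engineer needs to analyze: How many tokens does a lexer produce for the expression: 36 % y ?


Scanning '36 % y'
Token 1: '36' -> integer_literal
Token 2: '%' -> operator
Token 3: 'y' -> identifier
Total tokens: 3

3


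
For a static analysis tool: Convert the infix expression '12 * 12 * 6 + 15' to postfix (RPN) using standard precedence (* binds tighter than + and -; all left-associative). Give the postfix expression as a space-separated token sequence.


Applying the shunting-yard algorithm:
  Operand 12 -> output
  Push '*' onto operator stack -> op-stack: [*]
  Operand 12 -> output
  See '*' (prec 2); top '*' (prec 2) >= it -> pop '*' to output
  Push '*' onto operator stack -> op-stack: [*]
  Operand 6 -> output
  See '+' (prec 1); top '*' (prec 2) >= it -> pop '*' to output
  Push '+' onto operator stack -> op-stack: [+]
  Operand 15 -> output
  End of input: pop '+' to output
Postfix result: 12 12 * 6 * 15 +

12 12 * 6 * 15 +
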